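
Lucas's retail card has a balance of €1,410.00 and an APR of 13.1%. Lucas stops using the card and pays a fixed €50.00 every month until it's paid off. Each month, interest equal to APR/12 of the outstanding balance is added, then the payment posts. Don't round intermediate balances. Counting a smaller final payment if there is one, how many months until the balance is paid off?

Monthly rate r = 13.1%/12 = 1.09167% = 0.0109167.
Recurrence: B ← B·(1+r) − €50.00.
Month 1: interest €15.39; balance after payment €1,375.39.
Month 2: interest €15.01; balance after payment €1,340.41.
Closed form: n = −ln(1 − rB₀/P)/ln(1+r) = −ln(0.69215)/ln(1.01092) ≈ 33.889, so the balance reaches zero during payment 34.

34 months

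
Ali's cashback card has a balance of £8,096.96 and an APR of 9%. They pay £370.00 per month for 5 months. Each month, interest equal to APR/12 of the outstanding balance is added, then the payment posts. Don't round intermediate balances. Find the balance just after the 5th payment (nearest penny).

Monthly rate r = 9%/12 = 0.75% = 0.0075.
Each month: B ← B·(1+r) − £370.00.
Month 1: interest £60.73; balance after payment £7,787.69.
Month 2: interest £58.41; balance after payment £7,476.09.
Month 3: interest £56.07; balance after payment £7,162.17.
Month 4: interest £53.72; balance after payment £6,845.88.
Month 5: interest £51.34; balance after payment £6,527.23.

£6,527.23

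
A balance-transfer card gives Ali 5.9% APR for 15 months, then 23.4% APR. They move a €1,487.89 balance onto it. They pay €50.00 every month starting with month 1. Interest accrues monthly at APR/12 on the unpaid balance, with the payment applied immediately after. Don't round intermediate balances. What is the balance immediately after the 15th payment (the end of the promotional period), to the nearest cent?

€825.11

Promo months 1–15 at r₀ = 5.9%/12 = 0.00491667; months 16+ at r₁ = 23.4%/12 = 0.0195.
After month 15: iterate B ← B·(1+r₀) − €50.00 for 15 months → €825.11.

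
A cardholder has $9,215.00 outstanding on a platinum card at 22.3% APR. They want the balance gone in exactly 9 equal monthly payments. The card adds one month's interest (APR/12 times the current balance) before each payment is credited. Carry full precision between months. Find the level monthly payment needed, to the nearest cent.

$1,121.36

Monthly rate r = 22.3%/12 = 1.85833% = 0.0185833.
Level-payment amortization: P = B₀·r / (1 − (1+r)^(−n)) = 9215.00·0.0185833 / (1 − 1.01858^(−9)).
Denominator 1 − (1+r)^(−9) = 0.152712287.
P = 171.245 / 0.152712287 ≈ 1121.36.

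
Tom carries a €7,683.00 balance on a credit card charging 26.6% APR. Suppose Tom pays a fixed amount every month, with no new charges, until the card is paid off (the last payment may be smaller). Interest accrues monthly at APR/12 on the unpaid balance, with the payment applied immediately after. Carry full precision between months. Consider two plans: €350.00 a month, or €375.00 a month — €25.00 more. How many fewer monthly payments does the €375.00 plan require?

3 fewer payments

Monthly rate r = 26.6%/12 = 2.21667% = 0.0221667.
At €350.00/mo: n = ⌈−ln(1 − rB₀/P)/ln(1+r)⌉ = 31 payments (last €143.70); total interest = total paid − €7,683.00 = €2,960.70.
At €375.00/mo: 28 payments (last €231.01); total interest €2,673.01.
Payments saved = 31 − 28 = 3.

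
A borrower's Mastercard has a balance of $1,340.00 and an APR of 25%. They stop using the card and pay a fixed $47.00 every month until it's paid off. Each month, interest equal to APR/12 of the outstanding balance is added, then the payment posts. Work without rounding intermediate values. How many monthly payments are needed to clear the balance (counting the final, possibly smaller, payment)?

Monthly rate r = 25%/12 = 2.08333% = 0.0208333.
Recurrence: B ← B·(1+r) − $47.00.
Month 1: interest $27.92; balance after payment $1,320.92.
Month 2: interest $27.52; balance after payment $1,301.44.
Closed form: n = −ln(1 − rB₀/P)/ln(1+r) = −ln(0.40603)/ln(1.02083) ≈ 43.713, so the balance reaches zero during payment 44.

44 months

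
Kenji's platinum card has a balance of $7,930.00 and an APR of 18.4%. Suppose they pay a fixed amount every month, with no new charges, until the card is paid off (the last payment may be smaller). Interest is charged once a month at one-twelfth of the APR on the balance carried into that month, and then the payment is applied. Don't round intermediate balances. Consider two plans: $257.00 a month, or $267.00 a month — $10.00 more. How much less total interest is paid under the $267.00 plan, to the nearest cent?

Monthly rate r = 18.4%/12 = 1.53333% = 0.0153333.
At $257.00/mo: n = ⌈−ln(1 − rB₀/P)/ln(1+r)⌉ = 43 payments (last $28.58); total interest = total paid − $7,930.00 = $2,892.58.
At $267.00/mo: 40 payments (last $250.20); total interest $2,733.20.
Interest saved = $2,892.58 − $2,733.20 = $159.38.

$159.38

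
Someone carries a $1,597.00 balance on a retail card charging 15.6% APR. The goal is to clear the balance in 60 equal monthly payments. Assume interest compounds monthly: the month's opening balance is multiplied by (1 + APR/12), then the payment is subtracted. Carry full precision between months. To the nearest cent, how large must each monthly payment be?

Monthly rate r = 15.6%/12 = 1.3% = 0.013.
Level-payment amortization: P = B₀·r / (1 − (1+r)^(−n)) = 1597.00·0.013 / (1 − 1.013^(−60)).
Denominator 1 − (1+r)^(−60) = 0.539284018.
P = 20.761 / 0.539284018 ≈ 38.50.

$38.50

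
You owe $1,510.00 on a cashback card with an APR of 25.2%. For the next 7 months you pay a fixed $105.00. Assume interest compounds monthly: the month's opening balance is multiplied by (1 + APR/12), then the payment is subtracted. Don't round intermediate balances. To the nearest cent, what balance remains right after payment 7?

$963.49

Monthly rate r = 25.2%/12 = 2.1% = 0.021.
Each month: B ← B·(1+r) − $105.00.
Month 1: interest $31.71; balance after payment $1,436.71.
Month 2: interest $30.17; balance after payment $1,361.88.
Month 3: interest $28.60; balance after payment $1,285.48.
Month 4: interest $27.00; balance after payment $1,207.48.
Month 5: interest $25.36; balance after payment $1,127.83.
Month 6: interest $23.68; balance after payment $1,046.52.
Month 7: interest $21.98; balance after payment $963.49.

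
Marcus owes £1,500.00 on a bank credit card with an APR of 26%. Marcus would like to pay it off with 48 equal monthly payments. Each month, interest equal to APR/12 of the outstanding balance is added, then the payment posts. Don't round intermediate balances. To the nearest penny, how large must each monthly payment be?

Monthly rate r = 26%/12 = 2.16667% = 0.0216667.
Level-payment amortization: P = B₀·r / (1 − (1+r)^(−n)) = 1500.00·0.0216667 / (1 − 1.02167^(−48)).
Denominator 1 − (1+r)^(−48) = 0.642597784.
P = 32.5 / 0.642597784 ≈ 50.58.

£50.58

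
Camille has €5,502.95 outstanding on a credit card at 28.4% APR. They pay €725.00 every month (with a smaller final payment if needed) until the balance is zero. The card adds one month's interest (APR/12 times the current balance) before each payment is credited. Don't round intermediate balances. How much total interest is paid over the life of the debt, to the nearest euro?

€636

Monthly rate r = 28.4%/12 = 2.36667% = 0.0236667.
Payoff takes n = ⌈−ln(1 − rB₀/P)/ln(1+r)⌉ = ⌈8.465⌉ = 9 payments; the last is €339.34.
Total paid = 8·€725.00 + €339.34 = €6,139.34.
Total interest = total paid − principal = €6,139.34 − €5,502.95 = €636.39.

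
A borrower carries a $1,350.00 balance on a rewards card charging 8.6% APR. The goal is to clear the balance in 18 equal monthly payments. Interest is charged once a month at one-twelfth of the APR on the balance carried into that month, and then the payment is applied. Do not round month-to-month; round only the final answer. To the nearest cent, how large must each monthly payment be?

Monthly rate r = 8.6%/12 = 0.716667% = 0.00716667.
Level-payment amortization: P = B₀·r / (1 − (1+r)^(−n)) = 1350.00·0.00716667 / (1 − 1.00717^(−18)).
Denominator 1 − (1+r)^(−18) = 0.120621567.
P = 9.675 / 0.120621567 ≈ 80.21.

$80.21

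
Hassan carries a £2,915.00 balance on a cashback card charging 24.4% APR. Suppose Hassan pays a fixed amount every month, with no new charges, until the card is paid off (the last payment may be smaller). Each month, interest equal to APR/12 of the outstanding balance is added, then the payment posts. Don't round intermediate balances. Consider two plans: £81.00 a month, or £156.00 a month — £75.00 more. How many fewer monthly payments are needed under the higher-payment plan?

Monthly rate r = 24.4%/12 = 2.03333% = 0.0203333.
At £81.00/mo: n = ⌈−ln(1 − rB₀/P)/ln(1+r)⌉ = 66 payments (last £30.06); total interest = total paid − £2,915.00 = £2,380.06.
At £156.00/mo: 24 payments (last £116.35); total interest £789.35.
Payments saved = 66 − 24 = 42.

42 fewer payments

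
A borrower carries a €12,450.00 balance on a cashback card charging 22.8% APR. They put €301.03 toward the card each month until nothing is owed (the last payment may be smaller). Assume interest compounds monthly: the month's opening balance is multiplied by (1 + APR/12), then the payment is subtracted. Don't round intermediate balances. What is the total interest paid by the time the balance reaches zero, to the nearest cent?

Monthly rate r = 22.8%/12 = 1.9% = 0.019.
Payoff takes n = ⌈−ln(1 − rB₀/P)/ln(1+r)⌉ = ⌈81.866⌉ = 82 payments; the last is €260.91.
Total paid = 81·€301.03 + €260.91 = €24,644.34.
Total interest = total paid − principal = €24,644.34 − €12,450.00 = €12,194.34.

€12,194.34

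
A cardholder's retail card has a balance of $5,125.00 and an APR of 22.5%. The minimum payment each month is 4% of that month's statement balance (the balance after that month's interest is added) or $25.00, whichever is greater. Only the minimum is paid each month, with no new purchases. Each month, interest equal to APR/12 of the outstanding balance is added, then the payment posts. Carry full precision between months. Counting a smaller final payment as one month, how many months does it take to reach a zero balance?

Monthly rate r = 22.5%/12 = 1.875% = 0.01875.
While 4% of the post-interest balance exceeds $25.00, each month B ← (B·(1+r))·(1 − 0.04), i.e. B shrinks by the factor (1+r)·0.96 = 0.978.
This holds for months 1–96. Entering month 97 the balance is $605.65; 4% of the post-interest balance is now below $25.00, so the flat $25.00 minimum applies from here.
From month 97 a fixed $25.00 at rate r clears $605.65 in 33 more payments. Total: 96 + 33 = 129 months.

129 months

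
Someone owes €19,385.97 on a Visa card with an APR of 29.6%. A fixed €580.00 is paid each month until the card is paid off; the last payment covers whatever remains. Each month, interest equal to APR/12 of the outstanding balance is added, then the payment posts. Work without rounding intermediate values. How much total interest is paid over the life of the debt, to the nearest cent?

Monthly rate r = 29.6%/12 = 2.46667% = 0.0246667.
Payoff takes n = ⌈−ln(1 − rB₀/P)/ln(1+r)⌉ = ⌈71.403⌉ = 72 payments; the last is €235.21.
Total paid = 71·€580.00 + €235.21 = €41,415.21.
Total interest = total paid − principal = €41,415.21 − €19,385.97 = €22,029.24.

€22,029.24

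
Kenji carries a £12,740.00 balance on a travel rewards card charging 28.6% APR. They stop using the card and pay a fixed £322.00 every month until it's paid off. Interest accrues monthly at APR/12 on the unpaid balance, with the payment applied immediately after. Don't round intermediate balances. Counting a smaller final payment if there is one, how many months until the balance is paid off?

Monthly rate r = 28.6%/12 = 2.38333% = 0.0238333.
Recurrence: B ← B·(1+r) − £322.00.
Month 1: interest £303.64; balance after payment £12,721.64.
Month 2: interest £303.20; balance after payment £12,702.84.
Closed form: n = −ln(1 − rB₀/P)/ln(1+r) = −ln(0.057029)/ln(1.02383) ≈ 121.603, so the balance reaches zero during payment 122.

122 payments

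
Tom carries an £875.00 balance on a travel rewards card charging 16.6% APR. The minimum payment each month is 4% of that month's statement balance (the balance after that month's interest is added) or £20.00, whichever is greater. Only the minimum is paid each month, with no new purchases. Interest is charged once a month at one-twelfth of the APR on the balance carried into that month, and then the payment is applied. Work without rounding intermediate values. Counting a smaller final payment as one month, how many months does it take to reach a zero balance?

52 months

Monthly rate r = 16.6%/12 = 1.38333% = 0.0138333.
While 4% of the post-interest balance exceeds £20.00, each month B ← (B·(1+r))·(1 − 0.04), i.e. B shrinks by the factor (1+r)·0.96 = 0.97328.
This holds for months 1–22. Entering month 23 the balance is £482.21; 4% of the post-interest balance is now below £20.00, so the flat £20.00 minimum applies from here.
From month 23 a fixed £20.00 at rate r clears £482.21 in 30 more payments. Total: 22 + 30 = 52 months.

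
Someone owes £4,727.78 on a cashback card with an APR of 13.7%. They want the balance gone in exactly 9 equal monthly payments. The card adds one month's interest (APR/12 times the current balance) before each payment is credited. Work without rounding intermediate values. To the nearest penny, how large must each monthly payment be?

Monthly rate r = 13.7%/12 = 1.14167% = 0.0114167.
Level-payment amortization: P = B₀·r / (1 − (1+r)^(−n)) = 4727.78·0.0114167 / (1 − 1.01142^(−9)).
Denominator 1 − (1+r)^(−9) = 0.0971220498.
P = 53.9755 / 0.0971220498 ≈ 555.75.

£555.75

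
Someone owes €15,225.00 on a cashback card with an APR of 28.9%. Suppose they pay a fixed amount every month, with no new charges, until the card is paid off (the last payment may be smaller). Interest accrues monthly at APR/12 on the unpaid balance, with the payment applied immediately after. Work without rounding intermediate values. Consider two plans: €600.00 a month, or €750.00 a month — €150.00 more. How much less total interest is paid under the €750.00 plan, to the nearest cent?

Monthly rate r = 28.9%/12 = 2.40833% = 0.0240833.
At €600.00/mo: n = ⌈−ln(1 − rB₀/P)/ln(1+r)⌉ = 40 payments (last €413.81); total interest = total paid − €15,225.00 = €8,588.81.
At €750.00/mo: 29 payments (last €153.74); total interest €5,928.74.
Interest saved = €8,588.81 − €5,928.74 = €2,660.07.

€2,660.07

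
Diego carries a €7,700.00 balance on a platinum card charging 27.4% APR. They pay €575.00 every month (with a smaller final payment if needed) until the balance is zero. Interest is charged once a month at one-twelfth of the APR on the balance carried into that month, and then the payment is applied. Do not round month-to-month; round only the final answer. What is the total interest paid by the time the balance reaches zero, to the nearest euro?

€1,596

Monthly rate r = 27.4%/12 = 2.28333% = 0.0228333.
Payoff takes n = ⌈−ln(1 − rB₀/P)/ln(1+r)⌉ = ⌈16.165⌉ = 17 payments; the last is €95.75.
Total paid = 16·€575.00 + €95.75 = €9,295.75.
Total interest = total paid − principal = €9,295.75 − €7,700.00 = €1,595.75.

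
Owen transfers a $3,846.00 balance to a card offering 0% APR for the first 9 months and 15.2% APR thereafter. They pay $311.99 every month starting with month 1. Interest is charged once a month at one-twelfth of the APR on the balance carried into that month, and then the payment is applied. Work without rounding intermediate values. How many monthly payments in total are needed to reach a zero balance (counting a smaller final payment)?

13 payments

Promo months 1–9 at r₀ = 0%/12 = 0; months 10+ at r₁ = 15.2%/12 = 0.0126667.
After month 9 (no interest yet): B = $3,846.00 − 9·$311.99 = $1,038.09.
Then at r₁ with $311.99/mo: n₂ = −ln(1 − r₁·B/P)/ln(1+r₁) ≈ 3.42 → 4 more payments.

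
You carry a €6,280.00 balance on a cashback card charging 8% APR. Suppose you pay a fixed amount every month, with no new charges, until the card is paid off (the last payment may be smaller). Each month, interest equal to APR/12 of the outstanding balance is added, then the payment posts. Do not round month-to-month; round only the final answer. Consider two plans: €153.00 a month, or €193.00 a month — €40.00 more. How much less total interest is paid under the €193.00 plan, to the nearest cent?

€259.01

Monthly rate r = 8%/12 = 0.666667% = 0.00666667.
At €153.00/mo: n = ⌈−ln(1 − rB₀/P)/ln(1+r)⌉ = 49 payments (last €17.76); total interest = total paid − €6,280.00 = €1,081.76.
At €193.00/mo: 37 payments (last €154.75); total interest €822.75.
Interest saved = €1,081.76 − €822.75 = €259.01.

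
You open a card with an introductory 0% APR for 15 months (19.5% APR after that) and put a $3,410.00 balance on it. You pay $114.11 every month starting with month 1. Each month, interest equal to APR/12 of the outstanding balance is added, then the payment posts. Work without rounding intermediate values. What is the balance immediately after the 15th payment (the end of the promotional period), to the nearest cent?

$1,698.35

Promo months 1–15 at r₀ = 0%/12 = 0; months 16+ at r₁ = 19.5%/12 = 0.01625.
After month 15 (no interest yet): B = $3,410.00 − 15·$114.11 = $1,698.35.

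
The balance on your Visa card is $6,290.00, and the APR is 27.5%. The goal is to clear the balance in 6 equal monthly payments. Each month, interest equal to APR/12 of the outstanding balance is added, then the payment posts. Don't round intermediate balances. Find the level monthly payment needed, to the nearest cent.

$1,134.01

Monthly rate r = 27.5%/12 = 2.29167% = 0.0229167.
Level-payment amortization: P = B₀·r / (1 − (1+r)^(−n)) = 6290.00·0.0229167 / (1 − 1.02292^(−6)).
Denominator 1 − (1+r)^(−6) = 0.127112104.
P = 144.146 / 0.127112104 ≈ 1134.01.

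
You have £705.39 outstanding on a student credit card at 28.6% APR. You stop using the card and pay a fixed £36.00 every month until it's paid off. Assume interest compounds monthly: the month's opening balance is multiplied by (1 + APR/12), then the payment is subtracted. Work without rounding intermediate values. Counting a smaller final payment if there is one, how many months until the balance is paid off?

Monthly rate r = 28.6%/12 = 2.38333% = 0.0238333.
Recurrence: B ← B·(1+r) − £36.00.
Month 1: interest £16.81; balance after payment £686.20.
Month 2: interest £16.35; balance after payment £666.56.
Closed form: n = −ln(1 − rB₀/P)/ln(1+r) = −ln(0.53301)/ln(1.02383) ≈ 26.714, so the balance reaches zero during payment 27.

27 months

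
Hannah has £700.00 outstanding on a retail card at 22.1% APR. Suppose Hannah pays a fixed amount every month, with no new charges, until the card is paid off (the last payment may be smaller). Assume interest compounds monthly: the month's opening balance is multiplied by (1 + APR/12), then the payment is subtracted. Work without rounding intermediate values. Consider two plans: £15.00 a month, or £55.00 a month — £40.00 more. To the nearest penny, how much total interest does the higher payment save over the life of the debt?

£807.76

Monthly rate r = 22.1%/12 = 1.84167% = 0.0184167.
At £15.00/mo: n = ⌈−ln(1 − rB₀/P)/ln(1+r)⌉ = 108 payments (last £7.84); total interest = total paid − £700.00 = £912.84.
At £55.00/mo: 15 payments (last £35.08); total interest £105.08.
Interest saved = £912.84 − £105.08 = £807.76.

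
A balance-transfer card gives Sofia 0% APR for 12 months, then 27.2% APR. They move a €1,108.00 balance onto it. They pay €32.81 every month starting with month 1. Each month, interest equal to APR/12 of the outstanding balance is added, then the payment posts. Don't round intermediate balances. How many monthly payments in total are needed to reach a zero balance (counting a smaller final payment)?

43 months

Promo months 1–12 at r₀ = 0%/12 = 0; months 13+ at r₁ = 27.2%/12 = 0.0226667.
After month 12 (no interest yet): B = €1,108.00 − 12·€32.81 = €714.28.
Then at r₁ with €32.81/mo: n₂ = −ln(1 − r₁·B/P)/ln(1+r₁) ≈ 30.35 → 31 more payments.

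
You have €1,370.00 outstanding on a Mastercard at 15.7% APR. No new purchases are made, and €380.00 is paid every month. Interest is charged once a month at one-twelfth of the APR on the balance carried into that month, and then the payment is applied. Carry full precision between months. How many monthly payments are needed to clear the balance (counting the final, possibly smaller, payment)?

4 months

Monthly rate r = 15.7%/12 = 1.30833% = 0.0130833.
Recurrence: B ← B·(1+r) − €380.00.
Month 1: interest €17.92; balance after payment €1,007.92.
Month 2: interest €13.19; balance after payment €641.11.
Month 3: interest €8.39; balance after payment €269.50.
Month 4: interest €3.53; balance after payment €0.00.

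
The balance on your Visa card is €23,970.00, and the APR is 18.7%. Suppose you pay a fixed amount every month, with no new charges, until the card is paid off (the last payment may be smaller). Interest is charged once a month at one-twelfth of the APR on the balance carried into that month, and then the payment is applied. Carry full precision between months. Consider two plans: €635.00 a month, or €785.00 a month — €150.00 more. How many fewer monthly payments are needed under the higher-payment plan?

Monthly rate r = 18.7%/12 = 1.55833% = 0.0155833.
At €635.00/mo: n = ⌈−ln(1 − rB₀/P)/ln(1+r)⌉ = 58 payments (last €244.06); total interest = total paid − €23,970.00 = €12,469.06.
At €785.00/mo: 42 payments (last €608.43); total interest €8,823.43.
Payments saved = 58 − 42 = 16.

16 fewer payments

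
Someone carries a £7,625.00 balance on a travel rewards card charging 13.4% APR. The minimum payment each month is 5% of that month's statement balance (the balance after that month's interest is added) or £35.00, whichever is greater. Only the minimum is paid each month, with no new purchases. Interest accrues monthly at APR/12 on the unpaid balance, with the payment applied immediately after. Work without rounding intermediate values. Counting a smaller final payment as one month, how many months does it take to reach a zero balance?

83 months

Monthly rate r = 13.4%/12 = 1.11667% = 0.0111667.
While 5% of the post-interest balance exceeds £35.00, each month B ← (B·(1+r))·(1 − 0.05), i.e. B shrinks by the factor (1+r)·0.95 = 0.96061.
This holds for months 1–60. Entering month 61 the balance is £683.94; 5% of the post-interest balance is now below £35.00, so the flat £35.00 minimum applies from here.
From month 61 a fixed £35.00 at rate r clears £683.94 in 23 more payments. Total: 60 + 23 = 83 months.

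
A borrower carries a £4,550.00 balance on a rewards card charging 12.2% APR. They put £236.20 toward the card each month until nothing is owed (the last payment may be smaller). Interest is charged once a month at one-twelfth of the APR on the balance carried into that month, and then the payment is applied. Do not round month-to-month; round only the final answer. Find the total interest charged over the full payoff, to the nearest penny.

£539.86

Monthly rate r = 12.2%/12 = 1.01667% = 0.0101667.
Payoff takes n = ⌈−ln(1 − rB₀/P)/ln(1+r)⌉ = ⌈21.548⌉ = 22 payments; the last is £129.66.
Total paid = 21·£236.20 + £129.66 = £5,089.86.
Total interest = total paid − principal = £5,089.86 − £4,550.00 = £539.86.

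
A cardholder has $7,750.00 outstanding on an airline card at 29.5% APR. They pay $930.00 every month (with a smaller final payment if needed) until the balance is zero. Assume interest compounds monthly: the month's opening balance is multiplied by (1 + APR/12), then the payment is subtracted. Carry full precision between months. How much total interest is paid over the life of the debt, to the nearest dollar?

Monthly rate r = 29.5%/12 = 2.45833% = 0.0245833.
Payoff takes n = ⌈−ln(1 − rB₀/P)/ln(1+r)⌉ = ⌈9.439⌉ = 10 payments; the last is $411.16.
Total paid = 9·$930.00 + $411.16 = $8,781.16.
Total interest = total paid − principal = $8,781.16 − $7,750.00 = $1,031.16.

$1,031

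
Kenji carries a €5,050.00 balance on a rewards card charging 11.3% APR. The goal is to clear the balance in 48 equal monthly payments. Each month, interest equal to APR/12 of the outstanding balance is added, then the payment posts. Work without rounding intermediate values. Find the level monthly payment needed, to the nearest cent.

Monthly rate r = 11.3%/12 = 0.941667% = 0.00941667.
Level-payment amortization: P = B₀·r / (1 − (1+r)^(−n)) = 5050.00·0.00941667 / (1 − 1.00942^(−48)).
Denominator 1 − (1+r)^(−48) = 0.362298581.
P = 47.5542 / 0.362298581 ≈ 131.26.

€131.26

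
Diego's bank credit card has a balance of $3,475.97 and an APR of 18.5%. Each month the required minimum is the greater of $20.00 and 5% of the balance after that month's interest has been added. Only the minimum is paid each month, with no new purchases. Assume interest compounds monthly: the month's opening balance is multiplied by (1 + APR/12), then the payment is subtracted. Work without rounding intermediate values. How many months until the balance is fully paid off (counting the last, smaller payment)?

Monthly rate r = 18.5%/12 = 1.54167% = 0.0154167.
While 5% of the post-interest balance exceeds $20.00, each month B ← (B·(1+r))·(1 − 0.05), i.e. B shrinks by the factor (1+r)·0.95 = 0.96465.
This holds for months 1–61. Entering month 62 the balance is $386.83; 5% of the post-interest balance is now below $20.00, so the flat $20.00 minimum applies from here.
From month 62 a fixed $20.00 at rate r clears $386.83 in 24 more payments. Total: 61 + 24 = 85 months.

85 months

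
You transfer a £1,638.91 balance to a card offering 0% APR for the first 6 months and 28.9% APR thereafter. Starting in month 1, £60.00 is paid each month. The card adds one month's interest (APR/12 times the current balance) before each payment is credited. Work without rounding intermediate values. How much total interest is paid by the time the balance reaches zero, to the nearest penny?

£536.99

Promo months 1–6 at r₀ = 0%/12 = 0; months 7+ at r₁ = 28.9%/12 = 0.0240833.
After month 6 (no interest yet): B = £1,638.91 − 6·£60.00 = £1,278.91.
Then at r₁ with £60.00/mo: n₂ = −ln(1 − r₁·B/P)/ln(1+r₁) ≈ 30.26 → 31 more payments.
Total paid = 36·£60.00 + £15.90 = £2,175.90; interest = £2,175.90 − £1,638.91 = £536.99.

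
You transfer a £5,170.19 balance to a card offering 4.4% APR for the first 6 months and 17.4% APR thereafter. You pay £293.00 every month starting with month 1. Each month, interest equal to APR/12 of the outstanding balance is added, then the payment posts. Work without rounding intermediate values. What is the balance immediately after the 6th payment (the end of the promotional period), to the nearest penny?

Promo months 1–6 at r₀ = 4.4%/12 = 0.00366667; months 7+ at r₁ = 17.4%/12 = 0.0145.
After month 6: iterate B ← B·(1+r₀) − £293.00 for 6 months → £3,510.79.

£3,510.79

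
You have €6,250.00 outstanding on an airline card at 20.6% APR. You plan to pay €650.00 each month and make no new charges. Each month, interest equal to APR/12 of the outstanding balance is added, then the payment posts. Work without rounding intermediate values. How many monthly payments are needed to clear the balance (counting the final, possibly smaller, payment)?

Monthly rate r = 20.6%/12 = 1.71667% = 0.0171667.
Recurrence: B ← B·(1+r) − €650.00.
Month 1: interest €107.29; balance after payment €5,707.29.
Month 2: interest €97.98; balance after payment €5,155.27.
Closed form: n = −ln(1 − rB₀/P)/ln(1+r) = −ln(0.83494)/ln(1.01717) ≈ 10.599, so the balance reaches zero during payment 11.

11 months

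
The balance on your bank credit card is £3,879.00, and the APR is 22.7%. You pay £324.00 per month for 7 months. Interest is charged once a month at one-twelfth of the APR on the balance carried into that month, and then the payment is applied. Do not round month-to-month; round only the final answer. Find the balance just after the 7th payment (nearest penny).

Monthly rate r = 22.7%/12 = 1.89167% = 0.0189167.
Each month: B ← B·(1+r) − £324.00.
Month 1: interest £73.38; balance after payment £3,628.38.
Month 2: interest £68.64; balance after payment £3,373.01.
Month 3: interest £63.81; balance after payment £3,112.82.
Month 4: interest £58.88; balance after payment £2,847.70.
Month 5: interest £53.87; balance after payment £2,577.57.
Month 6: interest £48.76; balance after payment £2,302.33.
Month 7: interest £43.55; balance after payment £2,021.89.

£2,021.89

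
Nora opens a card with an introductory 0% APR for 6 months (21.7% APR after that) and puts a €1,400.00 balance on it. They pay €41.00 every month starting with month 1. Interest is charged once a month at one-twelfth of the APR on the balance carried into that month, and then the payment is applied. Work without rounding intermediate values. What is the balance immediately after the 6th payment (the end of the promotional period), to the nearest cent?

Promo months 1–6 at r₀ = 0%/12 = 0; months 7+ at r₁ = 21.7%/12 = 0.0180833.
After month 6 (no interest yet): B = €1,400.00 − 6·€41.00 = €1,154.00.

€1,154.00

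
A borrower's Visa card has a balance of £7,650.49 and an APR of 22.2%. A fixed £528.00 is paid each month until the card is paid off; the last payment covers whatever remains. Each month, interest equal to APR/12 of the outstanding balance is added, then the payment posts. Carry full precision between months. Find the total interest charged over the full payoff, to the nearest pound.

£1,338

Monthly rate r = 22.2%/12 = 1.85% = 0.0185.
Payoff takes n = ⌈−ln(1 − rB₀/P)/ln(1+r)⌉ = ⌈17.023⌉ = 18 payments; the last is £12.39.
Total paid = 17·£528.00 + £12.39 = £8,988.39.
Total interest = total paid − principal = £8,988.39 − £7,650.49 = £1,337.90.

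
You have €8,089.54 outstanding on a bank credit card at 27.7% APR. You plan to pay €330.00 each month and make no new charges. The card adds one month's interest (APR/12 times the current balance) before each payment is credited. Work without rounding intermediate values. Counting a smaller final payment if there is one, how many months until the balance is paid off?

Monthly rate r = 27.7%/12 = 2.30833% = 0.0230833.
Recurrence: B ← B·(1+r) − €330.00.
Month 1: interest €186.73; balance after payment €7,946.27.
Month 2: interest €183.43; balance after payment €7,799.70.
Closed form: n = −ln(1 − rB₀/P)/ln(1+r) = −ln(0.43414)/ln(1.02308) ≈ 36.562, so the balance reaches zero during payment 37.

37 months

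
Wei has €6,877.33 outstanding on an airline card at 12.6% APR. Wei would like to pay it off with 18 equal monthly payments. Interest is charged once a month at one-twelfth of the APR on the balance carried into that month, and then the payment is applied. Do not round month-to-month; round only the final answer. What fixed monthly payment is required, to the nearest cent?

Monthly rate r = 12.6%/12 = 1.05% = 0.0105.
Level-payment amortization: P = B₀·r / (1 − (1+r)^(−n)) = 6877.33·0.0105 / (1 − 1.0105^(−18)).
Denominator 1 − (1+r)^(−18) = 0.171397425.
P = 72.212 / 0.171397425 ≈ 421.31.

€421.31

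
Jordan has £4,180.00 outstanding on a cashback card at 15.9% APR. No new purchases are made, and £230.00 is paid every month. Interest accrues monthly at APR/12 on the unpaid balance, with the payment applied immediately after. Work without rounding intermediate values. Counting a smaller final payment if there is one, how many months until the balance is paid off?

Monthly rate r = 15.9%/12 = 1.325% = 0.01325.
Recurrence: B ← B·(1+r) − £230.00.
Month 1: interest £55.38; balance after payment £4,005.39.
Month 2: interest £53.07; balance after payment £3,828.46.
Closed form: n = −ln(1 − rB₀/P)/ln(1+r) = −ln(0.7592)/ln(1.01325) ≈ 20.930, so the balance reaches zero during payment 21.

21 months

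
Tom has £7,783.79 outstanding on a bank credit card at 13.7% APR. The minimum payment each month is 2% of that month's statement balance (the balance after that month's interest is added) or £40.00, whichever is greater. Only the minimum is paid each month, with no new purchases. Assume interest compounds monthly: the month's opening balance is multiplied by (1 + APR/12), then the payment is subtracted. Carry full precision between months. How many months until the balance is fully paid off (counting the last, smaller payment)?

229 months

Monthly rate r = 13.7%/12 = 1.14167% = 0.0114167.
While 2% of the post-interest balance exceeds £40.00, each month B ← (B·(1+r))·(1 − 0.02), i.e. B shrinks by the factor (1+r)·0.98 = 0.99119.
This holds for months 1–155. Entering month 156 the balance is £1,974.24; 2% of the post-interest balance is now below £40.00, so the flat £40.00 minimum applies from here.
From month 156 a fixed £40.00 at rate r clears £1,974.24 in 74 more payments. Total: 155 + 74 = 229 months.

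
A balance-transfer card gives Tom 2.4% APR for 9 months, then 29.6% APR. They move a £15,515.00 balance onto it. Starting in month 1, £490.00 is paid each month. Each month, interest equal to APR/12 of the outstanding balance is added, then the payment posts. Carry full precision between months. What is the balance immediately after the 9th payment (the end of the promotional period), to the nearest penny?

£11,351.07

Promo months 1–9 at r₀ = 2.4%/12 = 0.002; months 10+ at r₁ = 29.6%/12 = 0.0246667.
After month 9: iterate B ← B·(1+r₀) − £490.00 for 9 months → £11,351.07.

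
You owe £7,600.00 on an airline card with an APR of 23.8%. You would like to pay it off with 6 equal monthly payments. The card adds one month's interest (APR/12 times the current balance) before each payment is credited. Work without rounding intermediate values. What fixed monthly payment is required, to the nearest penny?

Monthly rate r = 23.8%/12 = 1.98333% = 0.0198333.
Level-payment amortization: P = B₀·r / (1 − (1+r)^(−n)) = 7600.00·0.0198333 / (1 − 1.01983^(−6)).
Denominator 1 − (1+r)^(−6) = 0.11115756.
P = 150.733 / 0.11115756 ≈ 1356.03.

£1,356.03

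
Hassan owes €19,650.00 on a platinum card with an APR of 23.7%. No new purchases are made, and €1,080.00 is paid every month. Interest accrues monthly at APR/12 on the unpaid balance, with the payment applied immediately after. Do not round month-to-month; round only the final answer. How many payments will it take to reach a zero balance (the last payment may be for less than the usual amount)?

Monthly rate r = 23.7%/12 = 1.975% = 0.01975.
Recurrence: B ← B·(1+r) − €1,080.00.
Month 1: interest €388.09; balance after payment €18,958.09.
Month 2: interest €374.42; balance after payment €18,252.51.
Closed form: n = −ln(1 − rB₀/P)/ln(1+r) = −ln(0.64066)/ln(1.01975) ≈ 22.767, so the balance reaches zero during payment 23.

23 months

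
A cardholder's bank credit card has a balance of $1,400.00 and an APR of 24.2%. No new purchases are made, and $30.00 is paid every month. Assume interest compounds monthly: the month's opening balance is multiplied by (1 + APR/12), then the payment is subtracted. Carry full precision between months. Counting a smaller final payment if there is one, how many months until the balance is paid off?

Monthly rate r = 24.2%/12 = 2.01667% = 0.0201667.
Recurrence: B ← B·(1+r) − $30.00.
Month 1: interest $28.23; balance after payment $1,398.23.
Month 2: interest $28.20; balance after payment $1,396.43.
Closed form: n = −ln(1 − rB₀/P)/ln(1+r) = −ln(0.058889)/ln(1.02017) ≈ 141.846, so the balance reaches zero during payment 142.

142 months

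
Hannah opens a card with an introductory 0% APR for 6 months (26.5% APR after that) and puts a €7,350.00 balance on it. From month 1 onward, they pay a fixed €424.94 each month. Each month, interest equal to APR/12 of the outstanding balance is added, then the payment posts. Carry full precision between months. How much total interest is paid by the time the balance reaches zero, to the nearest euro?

Promo months 1–6 at r₀ = 0%/12 = 0; months 7+ at r₁ = 26.5%/12 = 0.0220833.
After month 6 (no interest yet): B = €7,350.00 − 6·€424.94 = €4,800.36.
Then at r₁ with €424.94/mo: n₂ = −ln(1 − r₁·B/P)/ln(1+r₁) ≈ 13.14 → 14 more payments.
Total paid = 19·€424.94 + €59.12 = €8,132.98; interest = €8,132.98 − €7,350.00 = €782.98.

€783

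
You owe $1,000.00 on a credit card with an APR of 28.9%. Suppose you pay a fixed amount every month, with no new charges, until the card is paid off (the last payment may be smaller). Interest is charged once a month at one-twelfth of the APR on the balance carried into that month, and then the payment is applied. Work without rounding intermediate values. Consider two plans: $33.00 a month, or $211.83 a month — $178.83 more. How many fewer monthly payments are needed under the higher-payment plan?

Monthly rate r = 28.9%/12 = 2.40833% = 0.0240833.
At $33.00/mo: n = ⌈−ln(1 − rB₀/P)/ln(1+r)⌉ = 55 payments (last $32.59); total interest = total paid − $1,000.00 = $814.59.
At $211.83/mo: 6 payments (last $15.31); total interest $74.46.
Payments saved = 55 − 6 = 49.

49 fewer payments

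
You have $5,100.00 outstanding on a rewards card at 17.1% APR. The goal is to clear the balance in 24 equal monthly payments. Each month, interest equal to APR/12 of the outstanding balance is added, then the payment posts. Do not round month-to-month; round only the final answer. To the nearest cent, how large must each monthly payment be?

Monthly rate r = 17.1%/12 = 1.425% = 0.01425.
Level-payment amortization: P = B₀·r / (1 − (1+r)^(−n)) = 5100.00·0.01425 / (1 − 1.01425^(−24)).
Denominator 1 − (1+r)^(−24) = 0.287935053.
P = 72.675 / 0.287935053 ≈ 252.40.

$252.40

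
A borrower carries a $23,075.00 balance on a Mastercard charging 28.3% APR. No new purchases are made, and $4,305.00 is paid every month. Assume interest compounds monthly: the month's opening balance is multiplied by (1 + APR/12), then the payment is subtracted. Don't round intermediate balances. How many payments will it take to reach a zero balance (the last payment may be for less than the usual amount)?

6 months

Monthly rate r = 28.3%/12 = 2.35833% = 0.0235833.
Recurrence: B ← B·(1+r) − $4,305.00.
Month 1: interest $544.19; balance after payment $19,314.19.
Month 2: interest $455.49; balance after payment $15,464.68.
Month 3: interest $364.71; balance after payment $11,524.39.
Month 4: interest $271.78; balance after payment $7,491.17.
Month 5: interest $176.67; balance after payment $3,362.84.
Month 6: interest $79.31; balance after payment $0.00.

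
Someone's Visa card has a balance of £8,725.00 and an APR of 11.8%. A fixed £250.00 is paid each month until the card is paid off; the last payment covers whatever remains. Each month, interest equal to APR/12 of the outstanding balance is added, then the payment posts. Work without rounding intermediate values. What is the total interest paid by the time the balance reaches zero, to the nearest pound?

£2,014

Monthly rate r = 11.8%/12 = 0.983333% = 0.00983333.
Payoff takes n = ⌈−ln(1 − rB₀/P)/ln(1+r)⌉ = ⌈42.957⌉ = 43 payments; the last is £239.38.
Total paid = 42·£250.00 + £239.38 = £10,739.38.
Total interest = total paid − principal = £10,739.38 − £8,725.00 = £2,014.38.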